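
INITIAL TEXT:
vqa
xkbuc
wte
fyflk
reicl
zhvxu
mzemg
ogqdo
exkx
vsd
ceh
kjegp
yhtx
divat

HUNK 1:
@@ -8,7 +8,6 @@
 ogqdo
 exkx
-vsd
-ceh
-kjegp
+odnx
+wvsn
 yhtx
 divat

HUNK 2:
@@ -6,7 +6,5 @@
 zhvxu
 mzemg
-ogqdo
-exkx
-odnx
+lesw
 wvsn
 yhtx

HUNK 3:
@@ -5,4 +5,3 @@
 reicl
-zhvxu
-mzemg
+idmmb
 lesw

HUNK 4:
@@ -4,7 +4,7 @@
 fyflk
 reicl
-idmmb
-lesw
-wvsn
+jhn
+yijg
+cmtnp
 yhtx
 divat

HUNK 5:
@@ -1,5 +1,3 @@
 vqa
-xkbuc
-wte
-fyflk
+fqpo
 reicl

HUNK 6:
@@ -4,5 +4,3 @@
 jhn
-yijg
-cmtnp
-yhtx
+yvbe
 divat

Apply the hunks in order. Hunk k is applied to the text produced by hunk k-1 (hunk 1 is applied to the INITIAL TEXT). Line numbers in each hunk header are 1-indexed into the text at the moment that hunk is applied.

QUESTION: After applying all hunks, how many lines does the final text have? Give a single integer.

Hunk 1: at line 8 remove [vsd,ceh,kjegp] add [odnx,wvsn] -> 13 lines: vqa xkbuc wte fyflk reicl zhvxu mzemg ogqdo exkx odnx wvsn yhtx divat
Hunk 2: at line 6 remove [ogqdo,exkx,odnx] add [lesw] -> 11 lines: vqa xkbuc wte fyflk reicl zhvxu mzemg lesw wvsn yhtx divat
Hunk 3: at line 5 remove [zhvxu,mzemg] add [idmmb] -> 10 lines: vqa xkbuc wte fyflk reicl idmmb lesw wvsn yhtx divat
Hunk 4: at line 4 remove [idmmb,lesw,wvsn] add [jhn,yijg,cmtnp] -> 10 lines: vqa xkbuc wte fyflk reicl jhn yijg cmtnp yhtx divat
Hunk 5: at line 1 remove [xkbuc,wte,fyflk] add [fqpo] -> 8 lines: vqa fqpo reicl jhn yijg cmtnp yhtx divat
Hunk 6: at line 4 remove [yijg,cmtnp,yhtx] add [yvbe] -> 6 lines: vqa fqpo reicl jhn yvbe divat
Final line count: 6

Answer: 6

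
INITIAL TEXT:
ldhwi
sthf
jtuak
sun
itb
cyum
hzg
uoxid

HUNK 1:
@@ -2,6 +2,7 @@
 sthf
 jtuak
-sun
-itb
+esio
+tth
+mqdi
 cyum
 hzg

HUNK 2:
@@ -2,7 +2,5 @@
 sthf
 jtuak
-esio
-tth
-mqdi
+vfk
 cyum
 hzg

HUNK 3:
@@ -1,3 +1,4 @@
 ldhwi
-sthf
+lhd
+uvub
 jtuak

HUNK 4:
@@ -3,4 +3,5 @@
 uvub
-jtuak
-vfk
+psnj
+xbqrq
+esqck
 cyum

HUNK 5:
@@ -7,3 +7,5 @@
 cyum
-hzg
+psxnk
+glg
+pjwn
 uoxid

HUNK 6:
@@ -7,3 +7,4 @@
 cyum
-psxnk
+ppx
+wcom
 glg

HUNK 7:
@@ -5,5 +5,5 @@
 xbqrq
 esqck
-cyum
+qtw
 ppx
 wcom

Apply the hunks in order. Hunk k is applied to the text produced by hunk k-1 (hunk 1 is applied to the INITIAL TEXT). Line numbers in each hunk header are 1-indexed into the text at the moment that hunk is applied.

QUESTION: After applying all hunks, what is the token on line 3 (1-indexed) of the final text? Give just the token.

Answer: uvub

Derivation:
Hunk 1: at line 2 remove [sun,itb] add [esio,tth,mqdi] -> 9 lines: ldhwi sthf jtuak esio tth mqdi cyum hzg uoxid
Hunk 2: at line 2 remove [esio,tth,mqdi] add [vfk] -> 7 lines: ldhwi sthf jtuak vfk cyum hzg uoxid
Hunk 3: at line 1 remove [sthf] add [lhd,uvub] -> 8 lines: ldhwi lhd uvub jtuak vfk cyum hzg uoxid
Hunk 4: at line 3 remove [jtuak,vfk] add [psnj,xbqrq,esqck] -> 9 lines: ldhwi lhd uvub psnj xbqrq esqck cyum hzg uoxid
Hunk 5: at line 7 remove [hzg] add [psxnk,glg,pjwn] -> 11 lines: ldhwi lhd uvub psnj xbqrq esqck cyum psxnk glg pjwn uoxid
Hunk 6: at line 7 remove [psxnk] add [ppx,wcom] -> 12 lines: ldhwi lhd uvub psnj xbqrq esqck cyum ppx wcom glg pjwn uoxid
Hunk 7: at line 5 remove [cyum] add [qtw] -> 12 lines: ldhwi lhd uvub psnj xbqrq esqck qtw ppx wcom glg pjwn uoxid
Final line 3: uvub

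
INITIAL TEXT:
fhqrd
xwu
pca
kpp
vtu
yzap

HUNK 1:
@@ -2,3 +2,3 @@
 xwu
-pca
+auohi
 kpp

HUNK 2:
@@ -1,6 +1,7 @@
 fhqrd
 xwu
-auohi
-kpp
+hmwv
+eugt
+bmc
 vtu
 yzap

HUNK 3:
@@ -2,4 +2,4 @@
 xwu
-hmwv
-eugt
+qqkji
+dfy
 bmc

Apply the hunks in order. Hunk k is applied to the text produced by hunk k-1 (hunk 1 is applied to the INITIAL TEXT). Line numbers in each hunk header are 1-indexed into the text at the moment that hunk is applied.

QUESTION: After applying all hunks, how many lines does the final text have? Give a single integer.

Hunk 1: at line 2 remove [pca] add [auohi] -> 6 lines: fhqrd xwu auohi kpp vtu yzap
Hunk 2: at line 1 remove [auohi,kpp] add [hmwv,eugt,bmc] -> 7 lines: fhqrd xwu hmwv eugt bmc vtu yzap
Hunk 3: at line 2 remove [hmwv,eugt] add [qqkji,dfy] -> 7 lines: fhqrd xwu qqkji dfy bmc vtu yzap
Final line count: 7

Answer: 7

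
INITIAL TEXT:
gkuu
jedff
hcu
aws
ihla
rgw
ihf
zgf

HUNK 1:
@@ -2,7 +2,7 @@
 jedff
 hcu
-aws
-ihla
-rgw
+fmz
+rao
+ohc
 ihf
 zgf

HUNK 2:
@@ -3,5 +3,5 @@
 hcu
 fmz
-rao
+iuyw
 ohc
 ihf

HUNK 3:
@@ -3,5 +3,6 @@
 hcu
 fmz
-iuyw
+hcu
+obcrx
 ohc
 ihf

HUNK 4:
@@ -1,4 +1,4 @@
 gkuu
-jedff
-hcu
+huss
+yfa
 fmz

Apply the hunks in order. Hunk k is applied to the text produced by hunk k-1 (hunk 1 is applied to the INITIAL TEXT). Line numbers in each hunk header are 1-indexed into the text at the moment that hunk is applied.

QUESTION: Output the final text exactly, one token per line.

Hunk 1: at line 2 remove [aws,ihla,rgw] add [fmz,rao,ohc] -> 8 lines: gkuu jedff hcu fmz rao ohc ihf zgf
Hunk 2: at line 3 remove [rao] add [iuyw] -> 8 lines: gkuu jedff hcu fmz iuyw ohc ihf zgf
Hunk 3: at line 3 remove [iuyw] add [hcu,obcrx] -> 9 lines: gkuu jedff hcu fmz hcu obcrx ohc ihf zgf
Hunk 4: at line 1 remove [jedff,hcu] add [huss,yfa] -> 9 lines: gkuu huss yfa fmz hcu obcrx ohc ihf zgf

Answer: gkuu
huss
yfa
fmz
hcu
obcrx
ohc
ihf
zgf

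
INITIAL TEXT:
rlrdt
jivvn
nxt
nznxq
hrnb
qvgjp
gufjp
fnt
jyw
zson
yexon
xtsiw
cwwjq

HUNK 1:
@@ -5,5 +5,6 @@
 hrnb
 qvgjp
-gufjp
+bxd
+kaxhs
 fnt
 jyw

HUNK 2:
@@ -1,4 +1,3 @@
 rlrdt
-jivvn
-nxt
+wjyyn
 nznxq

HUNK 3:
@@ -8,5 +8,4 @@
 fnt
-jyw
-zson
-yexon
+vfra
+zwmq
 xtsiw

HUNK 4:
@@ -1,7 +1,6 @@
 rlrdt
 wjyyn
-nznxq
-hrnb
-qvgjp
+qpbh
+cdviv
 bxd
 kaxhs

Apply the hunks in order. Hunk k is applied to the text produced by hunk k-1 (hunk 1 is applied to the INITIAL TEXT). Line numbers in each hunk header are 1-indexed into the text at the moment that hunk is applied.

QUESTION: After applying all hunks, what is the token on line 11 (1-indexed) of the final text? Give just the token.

Hunk 1: at line 5 remove [gufjp] add [bxd,kaxhs] -> 14 lines: rlrdt jivvn nxt nznxq hrnb qvgjp bxd kaxhs fnt jyw zson yexon xtsiw cwwjq
Hunk 2: at line 1 remove [jivvn,nxt] add [wjyyn] -> 13 lines: rlrdt wjyyn nznxq hrnb qvgjp bxd kaxhs fnt jyw zson yexon xtsiw cwwjq
Hunk 3: at line 8 remove [jyw,zson,yexon] add [vfra,zwmq] -> 12 lines: rlrdt wjyyn nznxq hrnb qvgjp bxd kaxhs fnt vfra zwmq xtsiw cwwjq
Hunk 4: at line 1 remove [nznxq,hrnb,qvgjp] add [qpbh,cdviv] -> 11 lines: rlrdt wjyyn qpbh cdviv bxd kaxhs fnt vfra zwmq xtsiw cwwjq
Final line 11: cwwjq

Answer: cwwjq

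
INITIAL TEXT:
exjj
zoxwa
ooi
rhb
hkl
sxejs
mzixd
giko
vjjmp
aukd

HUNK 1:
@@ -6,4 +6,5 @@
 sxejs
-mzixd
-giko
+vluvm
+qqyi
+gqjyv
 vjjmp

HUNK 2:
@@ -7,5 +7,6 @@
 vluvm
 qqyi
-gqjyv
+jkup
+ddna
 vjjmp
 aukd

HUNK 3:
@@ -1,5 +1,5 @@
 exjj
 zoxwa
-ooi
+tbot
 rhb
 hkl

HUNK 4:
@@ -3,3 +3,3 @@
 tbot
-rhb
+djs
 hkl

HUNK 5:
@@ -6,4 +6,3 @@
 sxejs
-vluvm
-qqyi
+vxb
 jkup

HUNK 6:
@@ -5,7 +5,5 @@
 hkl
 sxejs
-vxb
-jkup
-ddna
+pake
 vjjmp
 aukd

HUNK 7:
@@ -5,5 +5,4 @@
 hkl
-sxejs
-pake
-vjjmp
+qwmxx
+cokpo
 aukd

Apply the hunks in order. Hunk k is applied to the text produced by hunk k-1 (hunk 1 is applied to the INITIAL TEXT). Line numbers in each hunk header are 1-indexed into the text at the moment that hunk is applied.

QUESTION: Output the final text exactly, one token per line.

Hunk 1: at line 6 remove [mzixd,giko] add [vluvm,qqyi,gqjyv] -> 11 lines: exjj zoxwa ooi rhb hkl sxejs vluvm qqyi gqjyv vjjmp aukd
Hunk 2: at line 7 remove [gqjyv] add [jkup,ddna] -> 12 lines: exjj zoxwa ooi rhb hkl sxejs vluvm qqyi jkup ddna vjjmp aukd
Hunk 3: at line 1 remove [ooi] add [tbot] -> 12 lines: exjj zoxwa tbot rhb hkl sxejs vluvm qqyi jkup ddna vjjmp aukd
Hunk 4: at line 3 remove [rhb] add [djs] -> 12 lines: exjj zoxwa tbot djs hkl sxejs vluvm qqyi jkup ddna vjjmp aukd
Hunk 5: at line 6 remove [vluvm,qqyi] add [vxb] -> 11 lines: exjj zoxwa tbot djs hkl sxejs vxb jkup ddna vjjmp aukd
Hunk 6: at line 5 remove [vxb,jkup,ddna] add [pake] -> 9 lines: exjj zoxwa tbot djs hkl sxejs pake vjjmp aukd
Hunk 7: at line 5 remove [sxejs,pake,vjjmp] add [qwmxx,cokpo] -> 8 lines: exjj zoxwa tbot djs hkl qwmxx cokpo aukd

Answer: exjj
zoxwa
tbot
djs
hkl
qwmxx
cokpo
aukd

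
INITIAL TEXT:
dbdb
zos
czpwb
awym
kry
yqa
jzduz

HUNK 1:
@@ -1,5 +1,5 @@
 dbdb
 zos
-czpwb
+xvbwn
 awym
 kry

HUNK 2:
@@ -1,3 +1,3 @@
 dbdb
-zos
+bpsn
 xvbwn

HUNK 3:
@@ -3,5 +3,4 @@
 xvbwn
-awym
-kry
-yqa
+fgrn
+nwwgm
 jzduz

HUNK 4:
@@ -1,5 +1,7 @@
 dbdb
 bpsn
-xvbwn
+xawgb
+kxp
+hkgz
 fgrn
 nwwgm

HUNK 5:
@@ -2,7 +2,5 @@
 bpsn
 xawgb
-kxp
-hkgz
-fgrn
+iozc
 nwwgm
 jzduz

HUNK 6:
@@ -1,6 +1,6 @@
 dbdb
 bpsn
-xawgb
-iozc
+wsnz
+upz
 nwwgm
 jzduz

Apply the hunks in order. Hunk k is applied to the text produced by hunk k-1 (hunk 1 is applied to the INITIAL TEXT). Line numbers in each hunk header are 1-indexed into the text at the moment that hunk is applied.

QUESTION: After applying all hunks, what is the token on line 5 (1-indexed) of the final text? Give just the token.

Answer: nwwgm

Derivation:
Hunk 1: at line 1 remove [czpwb] add [xvbwn] -> 7 lines: dbdb zos xvbwn awym kry yqa jzduz
Hunk 2: at line 1 remove [zos] add [bpsn] -> 7 lines: dbdb bpsn xvbwn awym kry yqa jzduz
Hunk 3: at line 3 remove [awym,kry,yqa] add [fgrn,nwwgm] -> 6 lines: dbdb bpsn xvbwn fgrn nwwgm jzduz
Hunk 4: at line 1 remove [xvbwn] add [xawgb,kxp,hkgz] -> 8 lines: dbdb bpsn xawgb kxp hkgz fgrn nwwgm jzduz
Hunk 5: at line 2 remove [kxp,hkgz,fgrn] add [iozc] -> 6 lines: dbdb bpsn xawgb iozc nwwgm jzduz
Hunk 6: at line 1 remove [xawgb,iozc] add [wsnz,upz] -> 6 lines: dbdb bpsn wsnz upz nwwgm jzduz
Final line 5: nwwgm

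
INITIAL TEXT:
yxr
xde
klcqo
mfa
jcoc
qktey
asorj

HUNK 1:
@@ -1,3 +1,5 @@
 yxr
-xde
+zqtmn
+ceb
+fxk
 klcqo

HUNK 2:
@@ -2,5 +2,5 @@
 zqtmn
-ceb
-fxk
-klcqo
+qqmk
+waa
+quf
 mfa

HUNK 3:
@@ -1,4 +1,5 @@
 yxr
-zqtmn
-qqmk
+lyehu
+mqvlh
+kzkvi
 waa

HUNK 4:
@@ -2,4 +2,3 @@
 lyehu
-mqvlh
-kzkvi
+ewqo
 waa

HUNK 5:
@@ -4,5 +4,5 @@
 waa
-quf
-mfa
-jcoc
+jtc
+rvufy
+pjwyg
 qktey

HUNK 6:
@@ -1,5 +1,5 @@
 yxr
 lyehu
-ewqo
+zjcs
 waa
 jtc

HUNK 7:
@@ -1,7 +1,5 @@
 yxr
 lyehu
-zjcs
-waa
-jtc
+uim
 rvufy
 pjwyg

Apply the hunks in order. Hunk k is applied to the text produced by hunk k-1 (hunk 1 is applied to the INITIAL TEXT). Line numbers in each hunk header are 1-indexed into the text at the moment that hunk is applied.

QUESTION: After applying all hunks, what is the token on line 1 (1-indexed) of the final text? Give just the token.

Answer: yxr

Derivation:
Hunk 1: at line 1 remove [xde] add [zqtmn,ceb,fxk] -> 9 lines: yxr zqtmn ceb fxk klcqo mfa jcoc qktey asorj
Hunk 2: at line 2 remove [ceb,fxk,klcqo] add [qqmk,waa,quf] -> 9 lines: yxr zqtmn qqmk waa quf mfa jcoc qktey asorj
Hunk 3: at line 1 remove [zqtmn,qqmk] add [lyehu,mqvlh,kzkvi] -> 10 lines: yxr lyehu mqvlh kzkvi waa quf mfa jcoc qktey asorj
Hunk 4: at line 2 remove [mqvlh,kzkvi] add [ewqo] -> 9 lines: yxr lyehu ewqo waa quf mfa jcoc qktey asorj
Hunk 5: at line 4 remove [quf,mfa,jcoc] add [jtc,rvufy,pjwyg] -> 9 lines: yxr lyehu ewqo waa jtc rvufy pjwyg qktey asorj
Hunk 6: at line 1 remove [ewqo] add [zjcs] -> 9 lines: yxr lyehu zjcs waa jtc rvufy pjwyg qktey asorj
Hunk 7: at line 1 remove [zjcs,waa,jtc] add [uim] -> 7 lines: yxr lyehu uim rvufy pjwyg qktey asorj
Final line 1: yxr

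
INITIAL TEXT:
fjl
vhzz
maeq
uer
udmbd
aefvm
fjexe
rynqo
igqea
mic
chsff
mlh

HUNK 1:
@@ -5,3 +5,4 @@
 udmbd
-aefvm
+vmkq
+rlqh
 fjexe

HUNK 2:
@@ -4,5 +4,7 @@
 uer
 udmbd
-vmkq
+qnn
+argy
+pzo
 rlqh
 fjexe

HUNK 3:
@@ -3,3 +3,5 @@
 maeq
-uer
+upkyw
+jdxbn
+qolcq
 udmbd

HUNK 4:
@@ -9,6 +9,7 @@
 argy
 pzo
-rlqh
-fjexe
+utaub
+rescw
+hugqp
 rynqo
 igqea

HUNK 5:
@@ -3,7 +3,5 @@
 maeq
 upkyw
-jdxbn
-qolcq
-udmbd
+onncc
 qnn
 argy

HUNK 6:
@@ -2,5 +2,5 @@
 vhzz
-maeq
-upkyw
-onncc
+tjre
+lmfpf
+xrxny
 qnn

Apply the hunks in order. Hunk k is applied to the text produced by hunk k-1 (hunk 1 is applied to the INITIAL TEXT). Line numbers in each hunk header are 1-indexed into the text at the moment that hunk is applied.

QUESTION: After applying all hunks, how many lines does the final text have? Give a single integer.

Hunk 1: at line 5 remove [aefvm] add [vmkq,rlqh] -> 13 lines: fjl vhzz maeq uer udmbd vmkq rlqh fjexe rynqo igqea mic chsff mlh
Hunk 2: at line 4 remove [vmkq] add [qnn,argy,pzo] -> 15 lines: fjl vhzz maeq uer udmbd qnn argy pzo rlqh fjexe rynqo igqea mic chsff mlh
Hunk 3: at line 3 remove [uer] add [upkyw,jdxbn,qolcq] -> 17 lines: fjl vhzz maeq upkyw jdxbn qolcq udmbd qnn argy pzo rlqh fjexe rynqo igqea mic chsff mlh
Hunk 4: at line 9 remove [rlqh,fjexe] add [utaub,rescw,hugqp] -> 18 lines: fjl vhzz maeq upkyw jdxbn qolcq udmbd qnn argy pzo utaub rescw hugqp rynqo igqea mic chsff mlh
Hunk 5: at line 3 remove [jdxbn,qolcq,udmbd] add [onncc] -> 16 lines: fjl vhzz maeq upkyw onncc qnn argy pzo utaub rescw hugqp rynqo igqea mic chsff mlh
Hunk 6: at line 2 remove [maeq,upkyw,onncc] add [tjre,lmfpf,xrxny] -> 16 lines: fjl vhzz tjre lmfpf xrxny qnn argy pzo utaub rescw hugqp rynqo igqea mic chsff mlh
Final line count: 16

Answer: 16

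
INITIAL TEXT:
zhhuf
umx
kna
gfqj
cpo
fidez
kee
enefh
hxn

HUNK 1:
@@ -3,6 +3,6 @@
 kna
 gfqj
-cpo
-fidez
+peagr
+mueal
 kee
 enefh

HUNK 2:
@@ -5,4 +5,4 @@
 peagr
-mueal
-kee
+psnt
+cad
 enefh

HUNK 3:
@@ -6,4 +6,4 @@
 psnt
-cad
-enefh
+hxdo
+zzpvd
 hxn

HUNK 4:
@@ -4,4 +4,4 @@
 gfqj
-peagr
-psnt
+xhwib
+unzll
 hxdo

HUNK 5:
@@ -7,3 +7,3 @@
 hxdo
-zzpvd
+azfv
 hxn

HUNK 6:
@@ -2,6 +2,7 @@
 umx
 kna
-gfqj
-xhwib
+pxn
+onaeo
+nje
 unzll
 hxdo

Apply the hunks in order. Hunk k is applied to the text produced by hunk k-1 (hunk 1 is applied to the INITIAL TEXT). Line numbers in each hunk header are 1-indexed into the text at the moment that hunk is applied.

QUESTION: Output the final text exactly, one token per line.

Hunk 1: at line 3 remove [cpo,fidez] add [peagr,mueal] -> 9 lines: zhhuf umx kna gfqj peagr mueal kee enefh hxn
Hunk 2: at line 5 remove [mueal,kee] add [psnt,cad] -> 9 lines: zhhuf umx kna gfqj peagr psnt cad enefh hxn
Hunk 3: at line 6 remove [cad,enefh] add [hxdo,zzpvd] -> 9 lines: zhhuf umx kna gfqj peagr psnt hxdo zzpvd hxn
Hunk 4: at line 4 remove [peagr,psnt] add [xhwib,unzll] -> 9 lines: zhhuf umx kna gfqj xhwib unzll hxdo zzpvd hxn
Hunk 5: at line 7 remove [zzpvd] add [azfv] -> 9 lines: zhhuf umx kna gfqj xhwib unzll hxdo azfv hxn
Hunk 6: at line 2 remove [gfqj,xhwib] add [pxn,onaeo,nje] -> 10 lines: zhhuf umx kna pxn onaeo nje unzll hxdo azfv hxn

Answer: zhhuf
umx
kna
pxn
onaeo
nje
unzll
hxdo
azfv
hxn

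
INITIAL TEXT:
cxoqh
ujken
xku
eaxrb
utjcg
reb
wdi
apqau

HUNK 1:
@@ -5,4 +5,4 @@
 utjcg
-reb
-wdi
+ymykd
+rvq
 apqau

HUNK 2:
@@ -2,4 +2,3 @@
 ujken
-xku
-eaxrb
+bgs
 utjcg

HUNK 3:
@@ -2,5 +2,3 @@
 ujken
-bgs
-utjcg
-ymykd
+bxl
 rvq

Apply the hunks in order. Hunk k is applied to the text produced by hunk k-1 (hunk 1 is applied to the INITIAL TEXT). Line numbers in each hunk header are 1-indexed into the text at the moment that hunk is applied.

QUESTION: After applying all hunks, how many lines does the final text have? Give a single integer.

Answer: 5

Derivation:
Hunk 1: at line 5 remove [reb,wdi] add [ymykd,rvq] -> 8 lines: cxoqh ujken xku eaxrb utjcg ymykd rvq apqau
Hunk 2: at line 2 remove [xku,eaxrb] add [bgs] -> 7 lines: cxoqh ujken bgs utjcg ymykd rvq apqau
Hunk 3: at line 2 remove [bgs,utjcg,ymykd] add [bxl] -> 5 lines: cxoqh ujken bxl rvq apqau
Final line count: 5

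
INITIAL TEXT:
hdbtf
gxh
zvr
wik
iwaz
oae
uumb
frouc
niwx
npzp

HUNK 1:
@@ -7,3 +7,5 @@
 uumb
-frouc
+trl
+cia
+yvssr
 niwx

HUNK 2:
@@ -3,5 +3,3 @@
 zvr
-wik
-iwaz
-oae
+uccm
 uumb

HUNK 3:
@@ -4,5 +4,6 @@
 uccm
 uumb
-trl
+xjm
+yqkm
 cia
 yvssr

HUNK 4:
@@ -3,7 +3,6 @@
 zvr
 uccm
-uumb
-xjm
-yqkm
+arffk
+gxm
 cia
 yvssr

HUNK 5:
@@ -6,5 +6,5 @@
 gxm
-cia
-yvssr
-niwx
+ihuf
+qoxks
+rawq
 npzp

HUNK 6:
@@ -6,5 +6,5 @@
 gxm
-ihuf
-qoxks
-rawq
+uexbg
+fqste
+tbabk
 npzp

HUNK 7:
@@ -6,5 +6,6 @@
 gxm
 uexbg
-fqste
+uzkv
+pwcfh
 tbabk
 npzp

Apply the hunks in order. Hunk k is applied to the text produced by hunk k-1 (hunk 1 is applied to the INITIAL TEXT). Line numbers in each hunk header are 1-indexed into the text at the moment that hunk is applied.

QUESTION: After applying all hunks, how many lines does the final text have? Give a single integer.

Hunk 1: at line 7 remove [frouc] add [trl,cia,yvssr] -> 12 lines: hdbtf gxh zvr wik iwaz oae uumb trl cia yvssr niwx npzp
Hunk 2: at line 3 remove [wik,iwaz,oae] add [uccm] -> 10 lines: hdbtf gxh zvr uccm uumb trl cia yvssr niwx npzp
Hunk 3: at line 4 remove [trl] add [xjm,yqkm] -> 11 lines: hdbtf gxh zvr uccm uumb xjm yqkm cia yvssr niwx npzp
Hunk 4: at line 3 remove [uumb,xjm,yqkm] add [arffk,gxm] -> 10 lines: hdbtf gxh zvr uccm arffk gxm cia yvssr niwx npzp
Hunk 5: at line 6 remove [cia,yvssr,niwx] add [ihuf,qoxks,rawq] -> 10 lines: hdbtf gxh zvr uccm arffk gxm ihuf qoxks rawq npzp
Hunk 6: at line 6 remove [ihuf,qoxks,rawq] add [uexbg,fqste,tbabk] -> 10 lines: hdbtf gxh zvr uccm arffk gxm uexbg fqste tbabk npzp
Hunk 7: at line 6 remove [fqste] add [uzkv,pwcfh] -> 11 lines: hdbtf gxh zvr uccm arffk gxm uexbg uzkv pwcfh tbabk npzp
Final line count: 11

Answer: 11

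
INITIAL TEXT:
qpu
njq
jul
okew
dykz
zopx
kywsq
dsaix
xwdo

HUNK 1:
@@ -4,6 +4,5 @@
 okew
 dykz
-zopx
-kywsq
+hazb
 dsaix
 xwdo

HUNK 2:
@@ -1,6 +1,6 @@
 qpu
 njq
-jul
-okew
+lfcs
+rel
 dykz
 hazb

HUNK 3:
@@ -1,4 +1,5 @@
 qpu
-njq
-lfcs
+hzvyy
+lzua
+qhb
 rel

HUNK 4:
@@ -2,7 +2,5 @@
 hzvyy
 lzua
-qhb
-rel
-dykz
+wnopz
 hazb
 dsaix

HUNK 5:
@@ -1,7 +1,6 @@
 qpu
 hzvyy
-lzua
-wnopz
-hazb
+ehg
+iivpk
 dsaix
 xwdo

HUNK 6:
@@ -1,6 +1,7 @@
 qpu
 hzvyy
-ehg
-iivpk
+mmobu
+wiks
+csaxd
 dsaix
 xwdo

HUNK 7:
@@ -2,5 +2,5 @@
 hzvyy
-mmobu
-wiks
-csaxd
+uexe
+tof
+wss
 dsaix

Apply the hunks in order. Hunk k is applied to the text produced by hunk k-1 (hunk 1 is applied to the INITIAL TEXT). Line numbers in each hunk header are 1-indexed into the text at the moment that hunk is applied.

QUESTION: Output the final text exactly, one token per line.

Hunk 1: at line 4 remove [zopx,kywsq] add [hazb] -> 8 lines: qpu njq jul okew dykz hazb dsaix xwdo
Hunk 2: at line 1 remove [jul,okew] add [lfcs,rel] -> 8 lines: qpu njq lfcs rel dykz hazb dsaix xwdo
Hunk 3: at line 1 remove [njq,lfcs] add [hzvyy,lzua,qhb] -> 9 lines: qpu hzvyy lzua qhb rel dykz hazb dsaix xwdo
Hunk 4: at line 2 remove [qhb,rel,dykz] add [wnopz] -> 7 lines: qpu hzvyy lzua wnopz hazb dsaix xwdo
Hunk 5: at line 1 remove [lzua,wnopz,hazb] add [ehg,iivpk] -> 6 lines: qpu hzvyy ehg iivpk dsaix xwdo
Hunk 6: at line 1 remove [ehg,iivpk] add [mmobu,wiks,csaxd] -> 7 lines: qpu hzvyy mmobu wiks csaxd dsaix xwdo
Hunk 7: at line 2 remove [mmobu,wiks,csaxd] add [uexe,tof,wss] -> 7 lines: qpu hzvyy uexe tof wss dsaix xwdo

Answer: qpu
hzvyy
uexe
tof
wss
dsaix
xwdo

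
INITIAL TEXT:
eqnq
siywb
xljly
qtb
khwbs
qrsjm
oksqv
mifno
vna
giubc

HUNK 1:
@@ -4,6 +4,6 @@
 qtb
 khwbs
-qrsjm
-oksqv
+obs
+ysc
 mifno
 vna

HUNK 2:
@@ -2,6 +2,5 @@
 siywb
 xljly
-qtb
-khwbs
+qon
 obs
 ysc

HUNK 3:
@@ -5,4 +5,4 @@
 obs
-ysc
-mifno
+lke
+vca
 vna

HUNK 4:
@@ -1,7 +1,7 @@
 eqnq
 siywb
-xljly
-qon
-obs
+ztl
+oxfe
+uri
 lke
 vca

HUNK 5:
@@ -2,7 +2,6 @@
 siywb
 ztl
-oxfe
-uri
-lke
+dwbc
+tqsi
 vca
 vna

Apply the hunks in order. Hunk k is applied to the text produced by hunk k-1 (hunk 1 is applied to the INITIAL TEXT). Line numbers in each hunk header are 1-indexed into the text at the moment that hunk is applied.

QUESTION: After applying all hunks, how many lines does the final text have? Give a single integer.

Hunk 1: at line 4 remove [qrsjm,oksqv] add [obs,ysc] -> 10 lines: eqnq siywb xljly qtb khwbs obs ysc mifno vna giubc
Hunk 2: at line 2 remove [qtb,khwbs] add [qon] -> 9 lines: eqnq siywb xljly qon obs ysc mifno vna giubc
Hunk 3: at line 5 remove [ysc,mifno] add [lke,vca] -> 9 lines: eqnq siywb xljly qon obs lke vca vna giubc
Hunk 4: at line 1 remove [xljly,qon,obs] add [ztl,oxfe,uri] -> 9 lines: eqnq siywb ztl oxfe uri lke vca vna giubc
Hunk 5: at line 2 remove [oxfe,uri,lke] add [dwbc,tqsi] -> 8 lines: eqnq siywb ztl dwbc tqsi vca vna giubc
Final line count: 8

Answer: 8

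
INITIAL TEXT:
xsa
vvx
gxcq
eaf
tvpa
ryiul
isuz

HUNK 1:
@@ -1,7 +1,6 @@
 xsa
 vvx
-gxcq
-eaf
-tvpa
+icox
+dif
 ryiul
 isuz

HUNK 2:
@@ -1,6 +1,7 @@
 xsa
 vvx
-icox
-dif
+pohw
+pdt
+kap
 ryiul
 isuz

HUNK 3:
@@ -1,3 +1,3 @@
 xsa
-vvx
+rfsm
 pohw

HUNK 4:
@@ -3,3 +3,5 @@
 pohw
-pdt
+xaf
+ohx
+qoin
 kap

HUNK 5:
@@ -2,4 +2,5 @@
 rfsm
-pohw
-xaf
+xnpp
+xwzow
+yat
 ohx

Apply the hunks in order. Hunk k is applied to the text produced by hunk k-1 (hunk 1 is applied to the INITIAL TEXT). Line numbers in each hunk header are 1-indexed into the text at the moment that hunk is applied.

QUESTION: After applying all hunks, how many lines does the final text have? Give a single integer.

Answer: 10

Derivation:
Hunk 1: at line 1 remove [gxcq,eaf,tvpa] add [icox,dif] -> 6 lines: xsa vvx icox dif ryiul isuz
Hunk 2: at line 1 remove [icox,dif] add [pohw,pdt,kap] -> 7 lines: xsa vvx pohw pdt kap ryiul isuz
Hunk 3: at line 1 remove [vvx] add [rfsm] -> 7 lines: xsa rfsm pohw pdt kap ryiul isuz
Hunk 4: at line 3 remove [pdt] add [xaf,ohx,qoin] -> 9 lines: xsa rfsm pohw xaf ohx qoin kap ryiul isuz
Hunk 5: at line 2 remove [pohw,xaf] add [xnpp,xwzow,yat] -> 10 lines: xsa rfsm xnpp xwzow yat ohx qoin kap ryiul isuz
Final line count: 10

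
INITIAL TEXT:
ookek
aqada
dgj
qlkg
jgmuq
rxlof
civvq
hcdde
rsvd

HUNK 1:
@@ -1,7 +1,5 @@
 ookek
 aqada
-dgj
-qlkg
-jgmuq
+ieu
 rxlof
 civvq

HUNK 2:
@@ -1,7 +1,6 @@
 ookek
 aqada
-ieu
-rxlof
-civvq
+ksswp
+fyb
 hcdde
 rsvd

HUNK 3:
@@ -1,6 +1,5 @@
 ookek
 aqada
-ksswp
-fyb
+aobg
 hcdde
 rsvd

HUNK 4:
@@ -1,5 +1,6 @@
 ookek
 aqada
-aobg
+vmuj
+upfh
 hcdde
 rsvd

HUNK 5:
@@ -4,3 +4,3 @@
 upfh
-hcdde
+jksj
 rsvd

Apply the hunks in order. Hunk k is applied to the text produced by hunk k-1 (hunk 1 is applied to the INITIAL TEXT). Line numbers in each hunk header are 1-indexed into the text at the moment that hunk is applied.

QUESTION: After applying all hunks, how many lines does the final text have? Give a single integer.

Answer: 6

Derivation:
Hunk 1: at line 1 remove [dgj,qlkg,jgmuq] add [ieu] -> 7 lines: ookek aqada ieu rxlof civvq hcdde rsvd
Hunk 2: at line 1 remove [ieu,rxlof,civvq] add [ksswp,fyb] -> 6 lines: ookek aqada ksswp fyb hcdde rsvd
Hunk 3: at line 1 remove [ksswp,fyb] add [aobg] -> 5 lines: ookek aqada aobg hcdde rsvd
Hunk 4: at line 1 remove [aobg] add [vmuj,upfh] -> 6 lines: ookek aqada vmuj upfh hcdde rsvd
Hunk 5: at line 4 remove [hcdde] add [jksj] -> 6 lines: ookek aqada vmuj upfh jksj rsvd
Final line count: 6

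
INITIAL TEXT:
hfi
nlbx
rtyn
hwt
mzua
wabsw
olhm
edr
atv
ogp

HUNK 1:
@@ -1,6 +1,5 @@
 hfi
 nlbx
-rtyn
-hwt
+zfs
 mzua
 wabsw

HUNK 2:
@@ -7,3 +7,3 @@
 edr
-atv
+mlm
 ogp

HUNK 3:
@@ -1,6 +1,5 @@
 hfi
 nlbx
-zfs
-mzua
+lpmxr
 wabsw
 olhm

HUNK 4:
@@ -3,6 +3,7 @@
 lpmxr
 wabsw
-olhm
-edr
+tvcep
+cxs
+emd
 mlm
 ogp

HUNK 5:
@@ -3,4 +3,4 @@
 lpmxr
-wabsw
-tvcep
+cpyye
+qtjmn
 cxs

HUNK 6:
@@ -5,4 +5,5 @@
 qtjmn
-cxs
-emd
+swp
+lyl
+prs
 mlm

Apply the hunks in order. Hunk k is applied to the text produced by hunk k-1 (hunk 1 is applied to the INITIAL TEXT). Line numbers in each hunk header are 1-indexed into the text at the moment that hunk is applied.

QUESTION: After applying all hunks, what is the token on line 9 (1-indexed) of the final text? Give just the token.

Hunk 1: at line 1 remove [rtyn,hwt] add [zfs] -> 9 lines: hfi nlbx zfs mzua wabsw olhm edr atv ogp
Hunk 2: at line 7 remove [atv] add [mlm] -> 9 lines: hfi nlbx zfs mzua wabsw olhm edr mlm ogp
Hunk 3: at line 1 remove [zfs,mzua] add [lpmxr] -> 8 lines: hfi nlbx lpmxr wabsw olhm edr mlm ogp
Hunk 4: at line 3 remove [olhm,edr] add [tvcep,cxs,emd] -> 9 lines: hfi nlbx lpmxr wabsw tvcep cxs emd mlm ogp
Hunk 5: at line 3 remove [wabsw,tvcep] add [cpyye,qtjmn] -> 9 lines: hfi nlbx lpmxr cpyye qtjmn cxs emd mlm ogp
Hunk 6: at line 5 remove [cxs,emd] add [swp,lyl,prs] -> 10 lines: hfi nlbx lpmxr cpyye qtjmn swp lyl prs mlm ogp
Final line 9: mlm

Answer: mlm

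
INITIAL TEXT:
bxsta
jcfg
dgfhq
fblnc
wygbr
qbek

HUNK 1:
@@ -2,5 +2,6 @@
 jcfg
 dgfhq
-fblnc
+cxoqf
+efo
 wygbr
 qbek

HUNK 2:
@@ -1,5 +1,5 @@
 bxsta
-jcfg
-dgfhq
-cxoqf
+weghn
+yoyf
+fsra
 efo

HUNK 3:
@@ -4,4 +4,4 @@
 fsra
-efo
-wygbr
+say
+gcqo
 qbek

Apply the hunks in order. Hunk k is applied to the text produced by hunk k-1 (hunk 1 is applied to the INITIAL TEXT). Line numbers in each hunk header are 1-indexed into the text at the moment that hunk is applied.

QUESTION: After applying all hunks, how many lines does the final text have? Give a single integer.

Hunk 1: at line 2 remove [fblnc] add [cxoqf,efo] -> 7 lines: bxsta jcfg dgfhq cxoqf efo wygbr qbek
Hunk 2: at line 1 remove [jcfg,dgfhq,cxoqf] add [weghn,yoyf,fsra] -> 7 lines: bxsta weghn yoyf fsra efo wygbr qbek
Hunk 3: at line 4 remove [efo,wygbr] add [say,gcqo] -> 7 lines: bxsta weghn yoyf fsra say gcqo qbek
Final line count: 7

Answer: 7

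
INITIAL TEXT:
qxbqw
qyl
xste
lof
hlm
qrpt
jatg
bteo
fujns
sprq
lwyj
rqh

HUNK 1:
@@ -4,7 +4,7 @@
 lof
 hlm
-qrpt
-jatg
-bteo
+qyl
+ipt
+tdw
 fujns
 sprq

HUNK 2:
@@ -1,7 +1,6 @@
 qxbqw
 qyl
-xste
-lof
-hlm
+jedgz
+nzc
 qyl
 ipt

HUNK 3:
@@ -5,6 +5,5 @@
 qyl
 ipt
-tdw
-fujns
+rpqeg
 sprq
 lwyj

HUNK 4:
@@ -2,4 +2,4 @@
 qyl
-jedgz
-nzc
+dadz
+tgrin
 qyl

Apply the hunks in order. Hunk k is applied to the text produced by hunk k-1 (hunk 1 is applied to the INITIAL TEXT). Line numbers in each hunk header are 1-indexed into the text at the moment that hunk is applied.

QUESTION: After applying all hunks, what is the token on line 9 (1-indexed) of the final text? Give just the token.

Answer: lwyj

Derivation:
Hunk 1: at line 4 remove [qrpt,jatg,bteo] add [qyl,ipt,tdw] -> 12 lines: qxbqw qyl xste lof hlm qyl ipt tdw fujns sprq lwyj rqh
Hunk 2: at line 1 remove [xste,lof,hlm] add [jedgz,nzc] -> 11 lines: qxbqw qyl jedgz nzc qyl ipt tdw fujns sprq lwyj rqh
Hunk 3: at line 5 remove [tdw,fujns] add [rpqeg] -> 10 lines: qxbqw qyl jedgz nzc qyl ipt rpqeg sprq lwyj rqh
Hunk 4: at line 2 remove [jedgz,nzc] add [dadz,tgrin] -> 10 lines: qxbqw qyl dadz tgrin qyl ipt rpqeg sprq lwyj rqh
Final line 9: lwyj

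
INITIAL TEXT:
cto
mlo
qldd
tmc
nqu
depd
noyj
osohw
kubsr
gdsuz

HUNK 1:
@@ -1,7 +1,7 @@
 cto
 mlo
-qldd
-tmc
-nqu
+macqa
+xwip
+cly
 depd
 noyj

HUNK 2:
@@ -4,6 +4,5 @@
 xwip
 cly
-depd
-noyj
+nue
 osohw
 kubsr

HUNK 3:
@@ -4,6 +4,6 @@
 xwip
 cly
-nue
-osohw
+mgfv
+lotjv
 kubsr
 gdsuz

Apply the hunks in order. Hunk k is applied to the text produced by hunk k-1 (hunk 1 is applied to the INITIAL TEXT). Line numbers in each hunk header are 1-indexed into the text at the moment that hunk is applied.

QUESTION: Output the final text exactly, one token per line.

Answer: cto
mlo
macqa
xwip
cly
mgfv
lotjv
kubsr
gdsuz

Derivation:
Hunk 1: at line 1 remove [qldd,tmc,nqu] add [macqa,xwip,cly] -> 10 lines: cto mlo macqa xwip cly depd noyj osohw kubsr gdsuz
Hunk 2: at line 4 remove [depd,noyj] add [nue] -> 9 lines: cto mlo macqa xwip cly nue osohw kubsr gdsuz
Hunk 3: at line 4 remove [nue,osohw] add [mgfv,lotjv] -> 9 lines: cto mlo macqa xwip cly mgfv lotjv kubsr gdsuz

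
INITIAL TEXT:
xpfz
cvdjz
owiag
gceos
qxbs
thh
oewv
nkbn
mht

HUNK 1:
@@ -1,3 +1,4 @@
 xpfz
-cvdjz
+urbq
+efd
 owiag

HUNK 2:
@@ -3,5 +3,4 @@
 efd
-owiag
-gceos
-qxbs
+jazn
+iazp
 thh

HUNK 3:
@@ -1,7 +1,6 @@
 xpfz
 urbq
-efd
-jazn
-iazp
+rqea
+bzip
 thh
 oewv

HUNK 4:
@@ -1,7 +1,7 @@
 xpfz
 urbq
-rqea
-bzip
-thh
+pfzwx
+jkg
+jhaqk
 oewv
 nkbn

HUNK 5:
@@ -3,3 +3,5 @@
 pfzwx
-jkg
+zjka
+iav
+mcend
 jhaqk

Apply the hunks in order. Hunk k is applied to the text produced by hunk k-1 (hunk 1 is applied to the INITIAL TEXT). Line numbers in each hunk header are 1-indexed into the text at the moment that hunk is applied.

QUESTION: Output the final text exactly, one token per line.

Hunk 1: at line 1 remove [cvdjz] add [urbq,efd] -> 10 lines: xpfz urbq efd owiag gceos qxbs thh oewv nkbn mht
Hunk 2: at line 3 remove [owiag,gceos,qxbs] add [jazn,iazp] -> 9 lines: xpfz urbq efd jazn iazp thh oewv nkbn mht
Hunk 3: at line 1 remove [efd,jazn,iazp] add [rqea,bzip] -> 8 lines: xpfz urbq rqea bzip thh oewv nkbn mht
Hunk 4: at line 1 remove [rqea,bzip,thh] add [pfzwx,jkg,jhaqk] -> 8 lines: xpfz urbq pfzwx jkg jhaqk oewv nkbn mht
Hunk 5: at line 3 remove [jkg] add [zjka,iav,mcend] -> 10 lines: xpfz urbq pfzwx zjka iav mcend jhaqk oewv nkbn mht

Answer: xpfz
urbq
pfzwx
zjka
iav
mcend
jhaqk
oewv
nkbn
mht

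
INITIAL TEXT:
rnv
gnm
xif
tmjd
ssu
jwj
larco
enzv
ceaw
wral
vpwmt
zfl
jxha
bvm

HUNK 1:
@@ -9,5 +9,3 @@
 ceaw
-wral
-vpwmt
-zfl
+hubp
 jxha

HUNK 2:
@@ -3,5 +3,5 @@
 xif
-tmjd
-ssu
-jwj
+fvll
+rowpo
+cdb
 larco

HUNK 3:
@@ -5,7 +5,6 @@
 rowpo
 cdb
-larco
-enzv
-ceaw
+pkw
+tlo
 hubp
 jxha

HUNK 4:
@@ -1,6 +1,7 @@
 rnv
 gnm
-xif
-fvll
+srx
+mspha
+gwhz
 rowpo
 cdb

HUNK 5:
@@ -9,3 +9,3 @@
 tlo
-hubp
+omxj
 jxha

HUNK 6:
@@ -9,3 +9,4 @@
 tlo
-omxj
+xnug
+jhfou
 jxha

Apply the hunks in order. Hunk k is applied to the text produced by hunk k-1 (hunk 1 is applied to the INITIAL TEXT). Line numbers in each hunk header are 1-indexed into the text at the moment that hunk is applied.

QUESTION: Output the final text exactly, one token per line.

Answer: rnv
gnm
srx
mspha
gwhz
rowpo
cdb
pkw
tlo
xnug
jhfou
jxha
bvm

Derivation:
Hunk 1: at line 9 remove [wral,vpwmt,zfl] add [hubp] -> 12 lines: rnv gnm xif tmjd ssu jwj larco enzv ceaw hubp jxha bvm
Hunk 2: at line 3 remove [tmjd,ssu,jwj] add [fvll,rowpo,cdb] -> 12 lines: rnv gnm xif fvll rowpo cdb larco enzv ceaw hubp jxha bvm
Hunk 3: at line 5 remove [larco,enzv,ceaw] add [pkw,tlo] -> 11 lines: rnv gnm xif fvll rowpo cdb pkw tlo hubp jxha bvm
Hunk 4: at line 1 remove [xif,fvll] add [srx,mspha,gwhz] -> 12 lines: rnv gnm srx mspha gwhz rowpo cdb pkw tlo hubp jxha bvm
Hunk 5: at line 9 remove [hubp] add [omxj] -> 12 lines: rnv gnm srx mspha gwhz rowpo cdb pkw tlo omxj jxha bvm
Hunk 6: at line 9 remove [omxj] add [xnug,jhfou] -> 13 lines: rnv gnm srx mspha gwhz rowpo cdb pkw tlo xnug jhfou jxha bvm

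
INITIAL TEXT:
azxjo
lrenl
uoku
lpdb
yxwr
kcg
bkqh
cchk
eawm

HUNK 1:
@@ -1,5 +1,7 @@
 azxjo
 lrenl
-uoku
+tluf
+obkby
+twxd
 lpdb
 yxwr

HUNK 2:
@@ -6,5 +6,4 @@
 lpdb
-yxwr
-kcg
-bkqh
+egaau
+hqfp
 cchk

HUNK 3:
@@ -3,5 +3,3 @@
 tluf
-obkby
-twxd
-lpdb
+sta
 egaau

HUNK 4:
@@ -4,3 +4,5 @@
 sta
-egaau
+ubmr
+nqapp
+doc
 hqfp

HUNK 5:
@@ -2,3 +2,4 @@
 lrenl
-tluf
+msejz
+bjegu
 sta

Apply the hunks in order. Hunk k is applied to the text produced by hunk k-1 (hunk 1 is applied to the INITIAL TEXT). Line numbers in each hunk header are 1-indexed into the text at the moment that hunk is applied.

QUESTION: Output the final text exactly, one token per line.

Hunk 1: at line 1 remove [uoku] add [tluf,obkby,twxd] -> 11 lines: azxjo lrenl tluf obkby twxd lpdb yxwr kcg bkqh cchk eawm
Hunk 2: at line 6 remove [yxwr,kcg,bkqh] add [egaau,hqfp] -> 10 lines: azxjo lrenl tluf obkby twxd lpdb egaau hqfp cchk eawm
Hunk 3: at line 3 remove [obkby,twxd,lpdb] add [sta] -> 8 lines: azxjo lrenl tluf sta egaau hqfp cchk eawm
Hunk 4: at line 4 remove [egaau] add [ubmr,nqapp,doc] -> 10 lines: azxjo lrenl tluf sta ubmr nqapp doc hqfp cchk eawm
Hunk 5: at line 2 remove [tluf] add [msejz,bjegu] -> 11 lines: azxjo lrenl msejz bjegu sta ubmr nqapp doc hqfp cchk eawm

Answer: azxjo
lrenl
msejz
bjegu
sta
ubmr
nqapp
doc
hqfp
cchk
eawm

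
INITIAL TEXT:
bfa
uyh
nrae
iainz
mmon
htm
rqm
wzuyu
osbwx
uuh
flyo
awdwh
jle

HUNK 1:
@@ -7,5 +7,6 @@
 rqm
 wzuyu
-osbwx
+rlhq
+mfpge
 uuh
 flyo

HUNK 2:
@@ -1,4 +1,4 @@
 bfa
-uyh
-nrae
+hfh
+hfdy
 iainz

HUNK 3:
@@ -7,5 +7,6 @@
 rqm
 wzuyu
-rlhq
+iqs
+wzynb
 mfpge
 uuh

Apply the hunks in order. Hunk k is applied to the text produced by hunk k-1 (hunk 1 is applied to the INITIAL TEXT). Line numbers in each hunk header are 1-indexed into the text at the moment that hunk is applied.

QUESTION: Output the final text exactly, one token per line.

Answer: bfa
hfh
hfdy
iainz
mmon
htm
rqm
wzuyu
iqs
wzynb
mfpge
uuh
flyo
awdwh
jle

Derivation:
Hunk 1: at line 7 remove [osbwx] add [rlhq,mfpge] -> 14 lines: bfa uyh nrae iainz mmon htm rqm wzuyu rlhq mfpge uuh flyo awdwh jle
Hunk 2: at line 1 remove [uyh,nrae] add [hfh,hfdy] -> 14 lines: bfa hfh hfdy iainz mmon htm rqm wzuyu rlhq mfpge uuh flyo awdwh jle
Hunk 3: at line 7 remove [rlhq] add [iqs,wzynb] -> 15 lines: bfa hfh hfdy iainz mmon htm rqm wzuyu iqs wzynb mfpge uuh flyo awdwh jle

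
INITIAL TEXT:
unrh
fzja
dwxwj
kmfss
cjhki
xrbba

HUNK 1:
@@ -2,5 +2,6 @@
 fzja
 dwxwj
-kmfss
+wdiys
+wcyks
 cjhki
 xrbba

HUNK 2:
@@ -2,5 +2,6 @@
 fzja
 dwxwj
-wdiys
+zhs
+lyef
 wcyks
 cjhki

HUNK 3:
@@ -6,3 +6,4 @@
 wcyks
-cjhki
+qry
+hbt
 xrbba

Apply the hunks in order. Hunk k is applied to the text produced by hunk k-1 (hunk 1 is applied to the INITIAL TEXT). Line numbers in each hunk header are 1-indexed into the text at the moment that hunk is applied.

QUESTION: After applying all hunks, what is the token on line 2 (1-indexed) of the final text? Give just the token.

Answer: fzja

Derivation:
Hunk 1: at line 2 remove [kmfss] add [wdiys,wcyks] -> 7 lines: unrh fzja dwxwj wdiys wcyks cjhki xrbba
Hunk 2: at line 2 remove [wdiys] add [zhs,lyef] -> 8 lines: unrh fzja dwxwj zhs lyef wcyks cjhki xrbba
Hunk 3: at line 6 remove [cjhki] add [qry,hbt] -> 9 lines: unrh fzja dwxwj zhs lyef wcyks qry hbt xrbba
Final line 2: fzja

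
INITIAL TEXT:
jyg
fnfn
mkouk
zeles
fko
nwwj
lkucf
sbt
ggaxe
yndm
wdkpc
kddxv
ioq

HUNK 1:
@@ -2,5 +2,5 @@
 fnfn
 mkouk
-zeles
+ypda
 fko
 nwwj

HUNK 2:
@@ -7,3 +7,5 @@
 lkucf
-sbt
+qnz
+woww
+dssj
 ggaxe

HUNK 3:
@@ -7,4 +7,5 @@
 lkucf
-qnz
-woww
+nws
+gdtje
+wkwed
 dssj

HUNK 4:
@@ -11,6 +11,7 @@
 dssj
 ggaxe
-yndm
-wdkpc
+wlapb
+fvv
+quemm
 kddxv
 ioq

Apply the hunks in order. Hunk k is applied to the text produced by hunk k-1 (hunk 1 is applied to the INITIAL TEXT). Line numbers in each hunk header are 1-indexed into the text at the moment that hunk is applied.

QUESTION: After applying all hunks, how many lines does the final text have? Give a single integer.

Hunk 1: at line 2 remove [zeles] add [ypda] -> 13 lines: jyg fnfn mkouk ypda fko nwwj lkucf sbt ggaxe yndm wdkpc kddxv ioq
Hunk 2: at line 7 remove [sbt] add [qnz,woww,dssj] -> 15 lines: jyg fnfn mkouk ypda fko nwwj lkucf qnz woww dssj ggaxe yndm wdkpc kddxv ioq
Hunk 3: at line 7 remove [qnz,woww] add [nws,gdtje,wkwed] -> 16 lines: jyg fnfn mkouk ypda fko nwwj lkucf nws gdtje wkwed dssj ggaxe yndm wdkpc kddxv ioq
Hunk 4: at line 11 remove [yndm,wdkpc] add [wlapb,fvv,quemm] -> 17 lines: jyg fnfn mkouk ypda fko nwwj lkucf nws gdtje wkwed dssj ggaxe wlapb fvv quemm kddxv ioq
Final line count: 17

Answer: 17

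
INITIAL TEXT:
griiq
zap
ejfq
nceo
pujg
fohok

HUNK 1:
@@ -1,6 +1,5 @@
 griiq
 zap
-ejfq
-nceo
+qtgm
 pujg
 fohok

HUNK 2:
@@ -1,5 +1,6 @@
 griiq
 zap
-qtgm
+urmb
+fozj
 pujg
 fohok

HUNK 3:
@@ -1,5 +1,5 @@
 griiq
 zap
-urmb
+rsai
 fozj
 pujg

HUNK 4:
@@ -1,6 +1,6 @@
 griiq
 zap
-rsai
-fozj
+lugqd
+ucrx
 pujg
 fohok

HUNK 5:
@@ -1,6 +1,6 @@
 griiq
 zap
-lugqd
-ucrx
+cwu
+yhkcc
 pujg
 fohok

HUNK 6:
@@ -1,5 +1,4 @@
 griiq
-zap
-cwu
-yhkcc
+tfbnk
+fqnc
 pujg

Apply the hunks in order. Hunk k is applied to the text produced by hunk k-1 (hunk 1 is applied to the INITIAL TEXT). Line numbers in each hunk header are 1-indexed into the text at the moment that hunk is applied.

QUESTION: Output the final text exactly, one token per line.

Answer: griiq
tfbnk
fqnc
pujg
fohok

Derivation:
Hunk 1: at line 1 remove [ejfq,nceo] add [qtgm] -> 5 lines: griiq zap qtgm pujg fohok
Hunk 2: at line 1 remove [qtgm] add [urmb,fozj] -> 6 lines: griiq zap urmb fozj pujg fohok
Hunk 3: at line 1 remove [urmb] add [rsai] -> 6 lines: griiq zap rsai fozj pujg fohok
Hunk 4: at line 1 remove [rsai,fozj] add [lugqd,ucrx] -> 6 lines: griiq zap lugqd ucrx pujg fohok
Hunk 5: at line 1 remove [lugqd,ucrx] add [cwu,yhkcc] -> 6 lines: griiq zap cwu yhkcc pujg fohok
Hunk 6: at line 1 remove [zap,cwu,yhkcc] add [tfbnk,fqnc] -> 5 lines: griiq tfbnk fqnc pujg fohok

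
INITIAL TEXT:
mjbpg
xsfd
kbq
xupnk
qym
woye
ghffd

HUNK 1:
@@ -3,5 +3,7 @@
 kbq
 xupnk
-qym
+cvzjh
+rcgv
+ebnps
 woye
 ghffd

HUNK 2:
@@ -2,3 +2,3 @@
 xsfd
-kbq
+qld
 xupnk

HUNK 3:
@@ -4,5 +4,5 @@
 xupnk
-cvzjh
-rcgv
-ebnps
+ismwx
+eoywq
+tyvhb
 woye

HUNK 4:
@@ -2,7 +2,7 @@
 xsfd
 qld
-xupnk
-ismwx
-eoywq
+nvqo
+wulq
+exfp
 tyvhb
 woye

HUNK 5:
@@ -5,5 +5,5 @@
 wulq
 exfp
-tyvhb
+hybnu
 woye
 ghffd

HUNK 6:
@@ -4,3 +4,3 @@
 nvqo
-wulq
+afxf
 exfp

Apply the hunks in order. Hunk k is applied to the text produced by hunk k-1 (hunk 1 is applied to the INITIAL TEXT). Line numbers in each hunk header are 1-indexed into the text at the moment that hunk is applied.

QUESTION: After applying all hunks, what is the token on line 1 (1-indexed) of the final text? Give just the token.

Hunk 1: at line 3 remove [qym] add [cvzjh,rcgv,ebnps] -> 9 lines: mjbpg xsfd kbq xupnk cvzjh rcgv ebnps woye ghffd
Hunk 2: at line 2 remove [kbq] add [qld] -> 9 lines: mjbpg xsfd qld xupnk cvzjh rcgv ebnps woye ghffd
Hunk 3: at line 4 remove [cvzjh,rcgv,ebnps] add [ismwx,eoywq,tyvhb] -> 9 lines: mjbpg xsfd qld xupnk ismwx eoywq tyvhb woye ghffd
Hunk 4: at line 2 remove [xupnk,ismwx,eoywq] add [nvqo,wulq,exfp] -> 9 lines: mjbpg xsfd qld nvqo wulq exfp tyvhb woye ghffd
Hunk 5: at line 5 remove [tyvhb] add [hybnu] -> 9 lines: mjbpg xsfd qld nvqo wulq exfp hybnu woye ghffd
Hunk 6: at line 4 remove [wulq] add [afxf] -> 9 lines: mjbpg xsfd qld nvqo afxf exfp hybnu woye ghffd
Final line 1: mjbpg

Answer: mjbpg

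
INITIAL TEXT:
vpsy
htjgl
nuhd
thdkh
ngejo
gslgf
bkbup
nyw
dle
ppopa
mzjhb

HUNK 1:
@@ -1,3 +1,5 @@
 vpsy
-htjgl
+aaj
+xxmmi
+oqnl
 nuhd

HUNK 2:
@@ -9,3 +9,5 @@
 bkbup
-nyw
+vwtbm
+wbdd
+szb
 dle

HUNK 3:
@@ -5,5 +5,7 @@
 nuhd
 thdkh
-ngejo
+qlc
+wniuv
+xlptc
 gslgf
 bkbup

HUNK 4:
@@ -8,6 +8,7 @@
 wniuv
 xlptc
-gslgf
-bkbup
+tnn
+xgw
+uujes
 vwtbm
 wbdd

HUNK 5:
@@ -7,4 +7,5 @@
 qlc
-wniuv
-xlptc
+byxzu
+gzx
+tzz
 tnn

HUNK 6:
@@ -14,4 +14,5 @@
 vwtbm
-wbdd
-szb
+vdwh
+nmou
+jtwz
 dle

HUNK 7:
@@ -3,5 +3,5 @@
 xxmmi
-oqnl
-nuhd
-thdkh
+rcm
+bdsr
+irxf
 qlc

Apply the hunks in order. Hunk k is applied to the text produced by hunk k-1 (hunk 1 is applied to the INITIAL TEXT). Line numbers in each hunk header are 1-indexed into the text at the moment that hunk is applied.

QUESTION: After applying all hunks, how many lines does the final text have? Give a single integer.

Answer: 20

Derivation:
Hunk 1: at line 1 remove [htjgl] add [aaj,xxmmi,oqnl] -> 13 lines: vpsy aaj xxmmi oqnl nuhd thdkh ngejo gslgf bkbup nyw dle ppopa mzjhb
Hunk 2: at line 9 remove [nyw] add [vwtbm,wbdd,szb] -> 15 lines: vpsy aaj xxmmi oqnl nuhd thdkh ngejo gslgf bkbup vwtbm wbdd szb dle ppopa mzjhb
Hunk 3: at line 5 remove [ngejo] add [qlc,wniuv,xlptc] -> 17 lines: vpsy aaj xxmmi oqnl nuhd thdkh qlc wniuv xlptc gslgf bkbup vwtbm wbdd szb dle ppopa mzjhb
Hunk 4: at line 8 remove [gslgf,bkbup] add [tnn,xgw,uujes] -> 18 lines: vpsy aaj xxmmi oqnl nuhd thdkh qlc wniuv xlptc tnn xgw uujes vwtbm wbdd szb dle ppopa mzjhb
Hunk 5: at line 7 remove [wniuv,xlptc] add [byxzu,gzx,tzz] -> 19 lines: vpsy aaj xxmmi oqnl nuhd thdkh qlc byxzu gzx tzz tnn xgw uujes vwtbm wbdd szb dle ppopa mzjhb
Hunk 6: at line 14 remove [wbdd,szb] add [vdwh,nmou,jtwz] -> 20 lines: vpsy aaj xxmmi oqnl nuhd thdkh qlc byxzu gzx tzz tnn xgw uujes vwtbm vdwh nmou jtwz dle ppopa mzjhb
Hunk 7: at line 3 remove [oqnl,nuhd,thdkh] add [rcm,bdsr,irxf] -> 20 lines: vpsy aaj xxmmi rcm bdsr irxf qlc byxzu gzx tzz tnn xgw uujes vwtbm vdwh nmou jtwz dle ppopa mzjhb
Final line count: 20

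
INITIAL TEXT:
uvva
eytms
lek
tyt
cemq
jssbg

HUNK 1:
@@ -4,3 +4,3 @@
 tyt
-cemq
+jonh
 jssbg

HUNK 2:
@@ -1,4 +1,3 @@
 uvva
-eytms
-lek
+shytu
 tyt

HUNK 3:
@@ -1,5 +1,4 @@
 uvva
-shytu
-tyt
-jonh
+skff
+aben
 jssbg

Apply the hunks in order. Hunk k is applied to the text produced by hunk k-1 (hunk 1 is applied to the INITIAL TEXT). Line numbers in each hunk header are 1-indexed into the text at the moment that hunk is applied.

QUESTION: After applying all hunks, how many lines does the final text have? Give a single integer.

Answer: 4

Derivation:
Hunk 1: at line 4 remove [cemq] add [jonh] -> 6 lines: uvva eytms lek tyt jonh jssbg
Hunk 2: at line 1 remove [eytms,lek] add [shytu] -> 5 lines: uvva shytu tyt jonh jssbg
Hunk 3: at line 1 remove [shytu,tyt,jonh] add [skff,aben] -> 4 lines: uvva skff aben jssbg
Final line count: 4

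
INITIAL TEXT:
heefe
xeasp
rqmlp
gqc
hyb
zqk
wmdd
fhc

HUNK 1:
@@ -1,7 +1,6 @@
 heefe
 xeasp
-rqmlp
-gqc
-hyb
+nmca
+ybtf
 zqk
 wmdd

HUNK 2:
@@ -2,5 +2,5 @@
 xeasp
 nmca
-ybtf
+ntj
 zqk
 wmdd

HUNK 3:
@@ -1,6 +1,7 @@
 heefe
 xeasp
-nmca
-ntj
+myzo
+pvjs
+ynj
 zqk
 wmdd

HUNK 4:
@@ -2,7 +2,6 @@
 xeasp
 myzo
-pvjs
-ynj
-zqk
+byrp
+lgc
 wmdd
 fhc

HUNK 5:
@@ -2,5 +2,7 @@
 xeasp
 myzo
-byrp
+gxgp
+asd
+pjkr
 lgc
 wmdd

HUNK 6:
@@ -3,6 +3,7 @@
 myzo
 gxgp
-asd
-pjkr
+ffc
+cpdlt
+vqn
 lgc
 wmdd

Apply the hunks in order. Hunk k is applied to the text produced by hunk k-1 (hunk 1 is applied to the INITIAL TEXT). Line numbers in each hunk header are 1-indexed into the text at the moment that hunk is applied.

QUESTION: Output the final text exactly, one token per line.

Hunk 1: at line 1 remove [rqmlp,gqc,hyb] add [nmca,ybtf] -> 7 lines: heefe xeasp nmca ybtf zqk wmdd fhc
Hunk 2: at line 2 remove [ybtf] add [ntj] -> 7 lines: heefe xeasp nmca ntj zqk wmdd fhc
Hunk 3: at line 1 remove [nmca,ntj] add [myzo,pvjs,ynj] -> 8 lines: heefe xeasp myzo pvjs ynj zqk wmdd fhc
Hunk 4: at line 2 remove [pvjs,ynj,zqk] add [byrp,lgc] -> 7 lines: heefe xeasp myzo byrp lgc wmdd fhc
Hunk 5: at line 2 remove [byrp] add [gxgp,asd,pjkr] -> 9 lines: heefe xeasp myzo gxgp asd pjkr lgc wmdd fhc
Hunk 6: at line 3 remove [asd,pjkr] add [ffc,cpdlt,vqn] -> 10 lines: heefe xeasp myzo gxgp ffc cpdlt vqn lgc wmdd fhc

Answer: heefe
xeasp
myzo
gxgp
ffc
cpdlt
vqn
lgc
wmdd
fhc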